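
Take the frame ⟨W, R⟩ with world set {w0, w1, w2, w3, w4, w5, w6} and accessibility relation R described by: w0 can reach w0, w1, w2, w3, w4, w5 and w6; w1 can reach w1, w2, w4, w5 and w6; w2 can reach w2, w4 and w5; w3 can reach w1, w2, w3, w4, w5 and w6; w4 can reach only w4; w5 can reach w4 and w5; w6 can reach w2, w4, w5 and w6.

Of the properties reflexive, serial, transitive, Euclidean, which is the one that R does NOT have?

Euclidean

Reflexive: yes — every world is R-related to itself.
Serial: yes — every world has a successor (e.g. w0 R w0).
Transitive: yes — every two-step R-path is closed by a direct edge.
Euclidean: no — w0 R w1 and w0 R w3, but not w1 R w3.
Only Euclidean fails.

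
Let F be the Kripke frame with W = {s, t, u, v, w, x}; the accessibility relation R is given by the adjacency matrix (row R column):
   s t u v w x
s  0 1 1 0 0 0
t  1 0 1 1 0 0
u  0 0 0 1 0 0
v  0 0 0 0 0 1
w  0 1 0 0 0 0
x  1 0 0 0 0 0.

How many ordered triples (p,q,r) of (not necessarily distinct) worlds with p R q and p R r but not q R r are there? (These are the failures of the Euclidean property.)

Enumerating: (s,t,t), (s,u,t), (s,u,u), (t,s,s), (t,s,v), (t,u,s), (t,u,u), (t,v,s), (t,v,u), (t,v,v), (u,v,v), (v,x,x), (w,t,t), (x,s,s).

14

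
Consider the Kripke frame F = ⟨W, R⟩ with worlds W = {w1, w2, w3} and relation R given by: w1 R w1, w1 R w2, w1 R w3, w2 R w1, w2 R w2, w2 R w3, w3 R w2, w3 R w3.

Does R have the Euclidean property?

Euclidean: no — w2 R w3 and w2 R w1, but not w3 R w1.

No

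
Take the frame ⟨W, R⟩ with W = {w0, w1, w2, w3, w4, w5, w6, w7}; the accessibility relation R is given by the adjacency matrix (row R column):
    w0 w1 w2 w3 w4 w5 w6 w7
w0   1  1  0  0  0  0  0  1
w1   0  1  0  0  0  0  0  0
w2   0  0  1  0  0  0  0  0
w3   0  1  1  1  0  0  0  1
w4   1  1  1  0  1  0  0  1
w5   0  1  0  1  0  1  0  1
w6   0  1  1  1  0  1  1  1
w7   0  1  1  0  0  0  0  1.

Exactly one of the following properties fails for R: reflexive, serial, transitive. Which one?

transitive

Reflexive: yes — every world is R-related to itself.
Serial: yes — every world has a successor (e.g. w0 R w0).
Transitive: no — w0 R w7 and w7 R w2, but not w0 R w2.
Only transitive fails.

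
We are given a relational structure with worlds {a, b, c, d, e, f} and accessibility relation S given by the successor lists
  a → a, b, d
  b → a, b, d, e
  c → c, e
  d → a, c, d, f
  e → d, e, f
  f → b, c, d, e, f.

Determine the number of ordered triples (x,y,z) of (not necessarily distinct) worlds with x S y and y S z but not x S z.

18

Enumerating: (a,b,e), (a,d,c), (a,d,f), (b,d,c), (b,d,f), (b,e,f), (c,e,d), (c,e,f), (d,a,b), (d,c,e), (d,f,b), (d,f,e), (e,d,a), (e,d,c), (e,f,b), (e,f,c), (f,b,a), (f,d,a).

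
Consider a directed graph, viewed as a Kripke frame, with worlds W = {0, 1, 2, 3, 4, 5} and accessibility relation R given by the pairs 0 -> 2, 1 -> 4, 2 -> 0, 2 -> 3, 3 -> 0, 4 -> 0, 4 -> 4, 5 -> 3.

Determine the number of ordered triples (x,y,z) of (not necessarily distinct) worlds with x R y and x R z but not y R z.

Enumerating: (0,2,2), (2,0,0), (2,0,3), (2,3,3), (3,0,0), (4,0,0), (4,0,4), (5,3,3).

8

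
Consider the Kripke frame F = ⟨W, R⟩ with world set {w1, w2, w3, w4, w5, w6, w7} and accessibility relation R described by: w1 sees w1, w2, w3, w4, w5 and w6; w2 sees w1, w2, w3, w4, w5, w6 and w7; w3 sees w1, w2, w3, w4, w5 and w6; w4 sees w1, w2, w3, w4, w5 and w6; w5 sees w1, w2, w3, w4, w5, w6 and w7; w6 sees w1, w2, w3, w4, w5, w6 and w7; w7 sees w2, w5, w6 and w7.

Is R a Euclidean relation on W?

Euclidean: no — w2 R w1 and w2 R w7, but not w1 R w7.

No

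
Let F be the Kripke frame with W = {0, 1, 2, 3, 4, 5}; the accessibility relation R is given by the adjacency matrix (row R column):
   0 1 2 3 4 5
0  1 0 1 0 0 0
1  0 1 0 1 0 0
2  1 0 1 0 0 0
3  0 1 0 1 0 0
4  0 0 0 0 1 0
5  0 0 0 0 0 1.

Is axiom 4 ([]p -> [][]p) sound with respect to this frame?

Yes

Axiom 4 corresponds to the accessibility relation being transitive.
Transitive: yes — every two-step R-path is closed by a direct edge.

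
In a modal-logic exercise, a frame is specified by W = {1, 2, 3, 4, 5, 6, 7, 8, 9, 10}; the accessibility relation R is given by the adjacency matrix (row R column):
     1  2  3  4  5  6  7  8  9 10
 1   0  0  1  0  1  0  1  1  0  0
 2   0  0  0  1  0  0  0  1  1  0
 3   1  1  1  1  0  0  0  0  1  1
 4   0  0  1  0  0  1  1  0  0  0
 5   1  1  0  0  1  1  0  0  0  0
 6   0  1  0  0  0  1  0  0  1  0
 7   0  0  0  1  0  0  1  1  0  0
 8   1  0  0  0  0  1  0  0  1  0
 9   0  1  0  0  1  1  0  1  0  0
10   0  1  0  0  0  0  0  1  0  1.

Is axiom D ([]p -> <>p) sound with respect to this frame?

Yes

The schema D characterises exactly the serial frames.
Serial: yes — every world has a successor (e.g. 1 R 3).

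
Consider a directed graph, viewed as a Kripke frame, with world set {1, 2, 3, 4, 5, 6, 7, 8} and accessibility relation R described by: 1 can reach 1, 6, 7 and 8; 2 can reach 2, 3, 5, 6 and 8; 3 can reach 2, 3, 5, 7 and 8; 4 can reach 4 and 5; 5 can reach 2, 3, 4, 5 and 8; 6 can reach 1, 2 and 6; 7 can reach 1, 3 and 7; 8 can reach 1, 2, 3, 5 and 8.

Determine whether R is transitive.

Transitive: no — 1 R 6 and 6 R 2, but not 1 R 2.

No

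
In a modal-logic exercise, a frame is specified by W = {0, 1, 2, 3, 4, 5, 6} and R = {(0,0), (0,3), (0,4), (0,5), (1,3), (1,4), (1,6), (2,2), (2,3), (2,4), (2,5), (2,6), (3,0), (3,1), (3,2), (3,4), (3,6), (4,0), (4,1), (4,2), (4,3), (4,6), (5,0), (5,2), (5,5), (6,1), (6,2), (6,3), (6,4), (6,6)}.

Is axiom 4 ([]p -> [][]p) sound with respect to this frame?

The schema 4 characterises exactly the transitive frames.
Transitive: no — 0 R 3 and 3 R 1, but not 0 R 1.

No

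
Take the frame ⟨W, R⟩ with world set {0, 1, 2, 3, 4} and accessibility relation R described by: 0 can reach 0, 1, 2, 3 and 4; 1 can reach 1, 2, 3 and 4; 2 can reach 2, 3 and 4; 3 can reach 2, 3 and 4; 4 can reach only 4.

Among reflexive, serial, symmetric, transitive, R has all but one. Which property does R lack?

Reflexive: yes — every world is R-related to itself.
Serial: yes — every world has a successor (e.g. 0 R 0).
Symmetric: no — 0 R 1 but not 1 R 0.
Transitive: yes — every two-step R-path is closed by a direct edge.
Only symmetric fails.

symmetric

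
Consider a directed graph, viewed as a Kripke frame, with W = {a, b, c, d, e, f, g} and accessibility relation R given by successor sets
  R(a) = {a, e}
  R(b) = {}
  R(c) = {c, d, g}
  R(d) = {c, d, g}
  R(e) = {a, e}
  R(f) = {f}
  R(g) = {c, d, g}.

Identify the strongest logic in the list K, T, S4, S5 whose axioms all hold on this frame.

Reflexive (axiom T): no — b is not related to itself.
Transitive (axiom 4): yes — every two-step R-path is closed by a direct edge.
Euclidean (axiom 5): yes — any two successors of a common world are R-related.
So F validates K; T would additionally require R to be reflexive. The strongest is K.

K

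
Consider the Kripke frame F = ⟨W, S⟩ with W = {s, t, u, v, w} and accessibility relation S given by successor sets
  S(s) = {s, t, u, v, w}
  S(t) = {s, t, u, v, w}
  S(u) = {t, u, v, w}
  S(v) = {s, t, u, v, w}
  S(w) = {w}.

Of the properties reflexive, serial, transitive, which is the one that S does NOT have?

transitive

Reflexive: yes — every world is S-related to itself.
Serial: yes — every world has a successor (e.g. s S s).
Transitive: no — u S t and t S s, but not u S s.
Only transitive fails.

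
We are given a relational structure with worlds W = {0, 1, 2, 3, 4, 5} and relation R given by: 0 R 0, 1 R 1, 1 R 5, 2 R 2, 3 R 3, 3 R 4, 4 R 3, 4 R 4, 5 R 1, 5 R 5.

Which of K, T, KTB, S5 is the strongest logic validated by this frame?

Reflexive (axiom T): yes — every world is R-related to itself.
Symmetric (axiom B): yes — every pair in R has its reverse in R.
Euclidean (axiom 5): yes — any two successors of a common world are R-related.
So F validates K, T, KTB, S5. The strongest is S5.

S5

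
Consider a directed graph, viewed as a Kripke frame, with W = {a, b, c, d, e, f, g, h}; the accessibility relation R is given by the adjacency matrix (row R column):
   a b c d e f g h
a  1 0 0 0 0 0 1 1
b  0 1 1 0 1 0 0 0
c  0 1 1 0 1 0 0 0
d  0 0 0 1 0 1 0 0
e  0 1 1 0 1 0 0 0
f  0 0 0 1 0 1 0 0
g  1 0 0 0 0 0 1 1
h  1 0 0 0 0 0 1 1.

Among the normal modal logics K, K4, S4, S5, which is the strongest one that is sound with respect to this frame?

S5

Transitive (axiom 4): yes — every two-step R-path is closed by a direct edge.
Reflexive (axiom T): yes — every world is R-related to itself.
Euclidean (axiom 5): yes — any two successors of a common world are R-related.
So F validates K, K4, S4, S5. The strongest is S5.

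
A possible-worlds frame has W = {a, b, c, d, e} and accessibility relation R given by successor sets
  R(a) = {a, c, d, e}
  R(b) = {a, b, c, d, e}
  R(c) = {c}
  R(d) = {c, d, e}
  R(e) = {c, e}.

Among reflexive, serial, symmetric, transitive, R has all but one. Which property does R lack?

symmetric

Reflexive: yes — every world is R-related to itself.
Serial: yes — every world has a successor (e.g. a R a).
Symmetric: no — a R c but not c R a.
Transitive: yes — every two-step R-path is closed by a direct edge.
Only symmetric fails.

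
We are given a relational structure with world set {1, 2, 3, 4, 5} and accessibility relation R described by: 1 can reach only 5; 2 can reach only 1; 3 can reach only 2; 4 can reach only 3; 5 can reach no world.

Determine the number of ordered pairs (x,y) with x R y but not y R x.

Enumerating: (1,5), (2,1), (3,2), (4,3).

4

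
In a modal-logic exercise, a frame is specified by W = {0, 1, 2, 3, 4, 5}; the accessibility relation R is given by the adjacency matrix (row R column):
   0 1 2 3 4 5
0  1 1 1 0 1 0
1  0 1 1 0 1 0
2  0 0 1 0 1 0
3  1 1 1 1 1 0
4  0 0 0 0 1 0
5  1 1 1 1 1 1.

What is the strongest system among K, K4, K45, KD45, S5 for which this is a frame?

K4

Transitive (axiom 4): yes — every two-step R-path is closed by a direct edge.
Euclidean (axiom 5): no — 0 R 2 and 0 R 1, but not 2 R 1.
Serial (axiom D): yes — every world has a successor (e.g. 0 R 0).
Reflexive (axiom T): yes — every world is R-related to itself.
So F validates K, K4; K45 would additionally require R to be Euclidean. The strongest is K4.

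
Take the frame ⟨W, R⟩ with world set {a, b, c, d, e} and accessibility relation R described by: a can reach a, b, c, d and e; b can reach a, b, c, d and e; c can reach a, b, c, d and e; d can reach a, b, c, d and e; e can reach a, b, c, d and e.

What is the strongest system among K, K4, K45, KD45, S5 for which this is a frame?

Transitive (axiom 4): yes — every two-step R-path is closed by a direct edge.
Euclidean (axiom 5): yes — any two successors of a common world are R-related.
Serial (axiom D): yes — every world has a successor (e.g. a R a).
Reflexive (axiom T): yes — every world is R-related to itself.
So F validates K, K4, K45, KD45, S5. The strongest is S5.

S5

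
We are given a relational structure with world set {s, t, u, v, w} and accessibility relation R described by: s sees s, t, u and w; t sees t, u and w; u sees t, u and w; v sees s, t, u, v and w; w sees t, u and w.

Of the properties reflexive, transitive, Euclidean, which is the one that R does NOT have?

Euclidean

Reflexive: yes — every world is R-related to itself.
Transitive: yes — every two-step R-path is closed by a direct edge.
Euclidean: no — v R t and v R s, but not t R s.
Only Euclidean fails.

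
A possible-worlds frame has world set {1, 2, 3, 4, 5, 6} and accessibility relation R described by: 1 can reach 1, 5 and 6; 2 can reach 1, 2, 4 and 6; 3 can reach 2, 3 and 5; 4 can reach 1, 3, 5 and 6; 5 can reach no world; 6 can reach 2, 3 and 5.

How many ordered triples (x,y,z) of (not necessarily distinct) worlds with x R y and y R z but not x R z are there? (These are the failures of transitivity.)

15

Enumerating: (1,6,2), (1,6,3), (2,1,5), (2,4,3), (2,4,5), (2,6,3), (2,6,5), (3,2,1), (3,2,4), (3,2,6), (4,3,2), (4,6,2), (6,2,1), (6,2,4), (6,2,6).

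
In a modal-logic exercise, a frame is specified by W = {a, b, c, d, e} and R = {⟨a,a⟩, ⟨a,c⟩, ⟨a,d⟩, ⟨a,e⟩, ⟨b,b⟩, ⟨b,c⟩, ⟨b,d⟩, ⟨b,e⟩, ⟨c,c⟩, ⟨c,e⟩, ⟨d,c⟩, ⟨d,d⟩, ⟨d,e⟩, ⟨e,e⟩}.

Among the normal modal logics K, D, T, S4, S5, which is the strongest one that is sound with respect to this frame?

S4

Serial (axiom D): yes — every world has a successor (e.g. a R a).
Reflexive (axiom T): yes — every world is R-related to itself.
Transitive (axiom 4): yes — every two-step R-path is closed by a direct edge.
Euclidean (axiom 5): no — a R c and a R d, but not c R d.
So F validates K, D, T, S4; S5 would additionally require R to be Euclidean. The strongest is S4.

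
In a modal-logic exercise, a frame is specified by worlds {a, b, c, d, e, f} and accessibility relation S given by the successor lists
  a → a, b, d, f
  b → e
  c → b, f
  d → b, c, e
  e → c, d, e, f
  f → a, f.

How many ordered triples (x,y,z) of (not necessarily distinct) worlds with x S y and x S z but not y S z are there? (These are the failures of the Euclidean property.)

25

Enumerating: (a,b,a), (a,b,b), (a,b,d), (a,b,f), (a,d,a), (a,d,d), (a,d,f), (a,f,b), (a,f,d), (c,b,b), (c,b,f), (c,f,b), … and 13 more.
Total: 25.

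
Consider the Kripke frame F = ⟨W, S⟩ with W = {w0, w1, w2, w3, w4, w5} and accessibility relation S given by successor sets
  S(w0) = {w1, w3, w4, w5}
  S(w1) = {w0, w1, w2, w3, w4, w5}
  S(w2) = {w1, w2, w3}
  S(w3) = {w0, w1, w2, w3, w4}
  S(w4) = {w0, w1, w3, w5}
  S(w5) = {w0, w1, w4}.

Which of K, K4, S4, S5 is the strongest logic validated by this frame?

K

Transitive (axiom 4): no — w0 S w1 and w1 S w2, but not w0 S w2.
Reflexive (axiom T): no — w0 is not related to itself.
Euclidean (axiom 5): no — w0 S w3 and w0 S w5, but not w3 S w5.
So F validates K; K4 would additionally require S to be transitive. The strongest is K.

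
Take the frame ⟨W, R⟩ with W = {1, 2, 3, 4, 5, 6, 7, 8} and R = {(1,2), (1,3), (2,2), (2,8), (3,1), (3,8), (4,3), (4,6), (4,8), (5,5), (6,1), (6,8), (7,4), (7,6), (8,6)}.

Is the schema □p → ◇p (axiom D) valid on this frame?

Yes

By correspondence theory, D is valid on a frame iff R is serial.
Serial: yes — every world has a successor (e.g. 1 R 2).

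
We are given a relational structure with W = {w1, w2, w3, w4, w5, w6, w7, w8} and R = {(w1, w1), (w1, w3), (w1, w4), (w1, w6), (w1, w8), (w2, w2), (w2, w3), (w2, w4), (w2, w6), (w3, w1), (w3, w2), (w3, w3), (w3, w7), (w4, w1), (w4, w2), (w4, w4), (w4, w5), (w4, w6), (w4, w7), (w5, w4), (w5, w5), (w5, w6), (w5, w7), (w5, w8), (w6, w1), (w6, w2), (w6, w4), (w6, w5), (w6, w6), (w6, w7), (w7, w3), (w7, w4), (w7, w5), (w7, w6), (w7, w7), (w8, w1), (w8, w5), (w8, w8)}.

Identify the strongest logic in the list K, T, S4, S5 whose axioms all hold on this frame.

Reflexive (axiom T): yes — every world is R-related to itself.
Transitive (axiom 4): no — w1 R w3 and w3 R w2, but not w1 R w2.
Euclidean (axiom 5): no — w1 R w3 and w1 R w4, but not w3 R w4.
So F validates K, T; S4 would additionally require R to be transitive. The strongest is T.

T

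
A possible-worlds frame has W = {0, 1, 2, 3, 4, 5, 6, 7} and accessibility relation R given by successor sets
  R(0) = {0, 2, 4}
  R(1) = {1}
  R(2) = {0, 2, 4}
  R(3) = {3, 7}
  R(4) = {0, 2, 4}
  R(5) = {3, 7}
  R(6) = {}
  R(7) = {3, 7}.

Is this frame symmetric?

No

Symmetric: no — 5 R 3 but not 3 R 5.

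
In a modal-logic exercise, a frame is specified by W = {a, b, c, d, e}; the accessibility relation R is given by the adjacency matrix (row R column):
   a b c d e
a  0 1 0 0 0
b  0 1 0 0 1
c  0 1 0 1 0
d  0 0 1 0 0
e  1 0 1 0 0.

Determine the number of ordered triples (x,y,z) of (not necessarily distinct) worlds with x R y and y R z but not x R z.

10

Enumerating: (a,b,e), (b,e,a), (b,e,c), (c,b,e), (c,d,c), (d,c,b), (d,c,d), (e,a,b), (e,c,b), (e,c,d).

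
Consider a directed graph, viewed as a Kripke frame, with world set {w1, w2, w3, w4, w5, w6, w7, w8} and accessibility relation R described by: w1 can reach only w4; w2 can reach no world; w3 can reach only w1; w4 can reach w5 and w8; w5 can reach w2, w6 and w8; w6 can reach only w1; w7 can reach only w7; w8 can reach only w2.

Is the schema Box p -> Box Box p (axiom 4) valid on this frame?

The schema 4 characterises exactly the transitive frames.
Transitive: no — w1 R w4 and w4 R w5, but not w1 R w5.

No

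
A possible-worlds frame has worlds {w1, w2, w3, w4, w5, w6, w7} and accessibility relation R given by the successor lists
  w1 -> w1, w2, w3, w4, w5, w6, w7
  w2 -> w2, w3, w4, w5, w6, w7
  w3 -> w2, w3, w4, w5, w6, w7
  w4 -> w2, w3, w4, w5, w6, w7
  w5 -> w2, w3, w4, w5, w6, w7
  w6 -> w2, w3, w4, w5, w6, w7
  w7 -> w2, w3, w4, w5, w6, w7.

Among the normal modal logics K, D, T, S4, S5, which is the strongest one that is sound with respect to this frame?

Serial (axiom D): yes — every world has a successor (e.g. w1 R w1).
Reflexive (axiom T): yes — every world is R-related to itself.
Transitive (axiom 4): yes — every two-step R-path is closed by a direct edge.
Euclidean (axiom 5): no — w1 R w2 and w1 R w1, but not w2 R w1.
So F validates K, D, T, S4; S5 would additionally require R to be Euclidean. The strongest is S4.

S4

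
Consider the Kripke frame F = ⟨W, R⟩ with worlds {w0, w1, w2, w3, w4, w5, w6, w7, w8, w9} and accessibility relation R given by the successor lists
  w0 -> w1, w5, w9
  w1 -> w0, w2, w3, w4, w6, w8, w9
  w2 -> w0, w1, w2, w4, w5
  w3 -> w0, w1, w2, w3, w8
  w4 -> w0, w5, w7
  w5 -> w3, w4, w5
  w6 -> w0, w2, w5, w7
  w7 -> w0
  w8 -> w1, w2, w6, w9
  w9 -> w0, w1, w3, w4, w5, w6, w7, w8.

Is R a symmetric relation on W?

Symmetric: no — w0 R w5 but not w5 R w0.

No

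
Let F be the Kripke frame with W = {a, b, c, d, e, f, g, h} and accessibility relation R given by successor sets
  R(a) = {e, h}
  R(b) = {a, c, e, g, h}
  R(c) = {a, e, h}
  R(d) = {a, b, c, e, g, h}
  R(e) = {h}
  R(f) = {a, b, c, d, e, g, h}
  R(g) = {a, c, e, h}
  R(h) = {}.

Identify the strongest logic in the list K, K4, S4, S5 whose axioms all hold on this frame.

K4

Transitive (axiom 4): yes — every two-step R-path is closed by a direct edge.
Reflexive (axiom T): no — a is not related to itself.
Euclidean (axiom 5): no — a R h and a R e, but not h R e.
So F validates K, K4; S4 would additionally require R to be reflexive. The strongest is K4.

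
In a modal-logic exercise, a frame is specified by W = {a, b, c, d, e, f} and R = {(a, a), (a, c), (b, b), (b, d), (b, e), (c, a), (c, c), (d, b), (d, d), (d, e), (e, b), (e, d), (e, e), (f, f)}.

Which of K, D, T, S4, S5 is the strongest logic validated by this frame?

S5

Serial (axiom D): yes — every world has a successor (e.g. a R a).
Reflexive (axiom T): yes — every world is R-related to itself.
Transitive (axiom 4): yes — every two-step R-path is closed by a direct edge.
Euclidean (axiom 5): yes — any two successors of a common world are R-related.
So F validates K, D, T, S4, S5. The strongest is S5.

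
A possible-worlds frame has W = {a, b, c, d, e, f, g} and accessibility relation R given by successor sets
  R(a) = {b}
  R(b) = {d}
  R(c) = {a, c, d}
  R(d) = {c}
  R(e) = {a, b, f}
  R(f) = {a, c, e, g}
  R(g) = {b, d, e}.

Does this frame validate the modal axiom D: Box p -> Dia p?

Yes

Axiom D corresponds to the accessibility relation being serial.
Serial: yes — every world has a successor (e.g. a R b).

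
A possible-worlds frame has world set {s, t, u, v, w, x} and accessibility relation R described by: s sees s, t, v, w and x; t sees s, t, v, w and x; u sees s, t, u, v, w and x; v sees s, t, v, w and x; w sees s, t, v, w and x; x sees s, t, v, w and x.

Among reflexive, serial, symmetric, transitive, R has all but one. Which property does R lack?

symmetric

Reflexive: yes — every world is R-related to itself.
Serial: yes — every world has a successor (e.g. s R s).
Symmetric: no — u R s but not s R u.
Transitive: yes — every two-step R-path is closed by a direct edge.
Only symmetric fails.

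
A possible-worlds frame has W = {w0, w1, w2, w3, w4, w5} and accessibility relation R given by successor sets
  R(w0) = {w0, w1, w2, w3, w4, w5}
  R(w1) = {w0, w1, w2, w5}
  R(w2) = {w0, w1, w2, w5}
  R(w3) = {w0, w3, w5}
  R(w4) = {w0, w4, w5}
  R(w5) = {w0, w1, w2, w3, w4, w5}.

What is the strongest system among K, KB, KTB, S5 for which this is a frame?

KTB

Symmetric (axiom B): yes — every pair in R has its reverse in R.
Reflexive (axiom T): yes — every world is R-related to itself.
Euclidean (axiom 5): no — w0 R w1 and w0 R w3, but not w1 R w3.
So F validates K, KB, KTB; S5 would additionally require R to be Euclidean. The strongest is KTB.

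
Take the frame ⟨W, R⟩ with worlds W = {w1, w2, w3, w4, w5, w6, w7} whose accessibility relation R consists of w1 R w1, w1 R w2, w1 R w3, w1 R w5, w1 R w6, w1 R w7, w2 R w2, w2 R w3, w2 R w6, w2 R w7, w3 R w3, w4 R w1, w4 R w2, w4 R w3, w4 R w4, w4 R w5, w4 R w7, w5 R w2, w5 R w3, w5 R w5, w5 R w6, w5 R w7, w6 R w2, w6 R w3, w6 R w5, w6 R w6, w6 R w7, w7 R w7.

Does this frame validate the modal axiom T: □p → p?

The schema T characterises exactly the reflexive frames.
Reflexive: yes — every world is R-related to itself.

Yes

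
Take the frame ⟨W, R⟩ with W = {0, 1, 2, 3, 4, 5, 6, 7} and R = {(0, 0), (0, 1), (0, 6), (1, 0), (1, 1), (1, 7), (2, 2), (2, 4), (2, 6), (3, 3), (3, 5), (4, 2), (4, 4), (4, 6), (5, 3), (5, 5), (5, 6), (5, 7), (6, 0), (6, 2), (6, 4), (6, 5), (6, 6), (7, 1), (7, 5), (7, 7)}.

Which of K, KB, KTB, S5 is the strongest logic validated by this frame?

KTB

Symmetric (axiom B): yes — every pair in R has its reverse in R.
Reflexive (axiom T): yes — every world is R-related to itself.
Euclidean (axiom 5): no — 0 R 1 and 0 R 6, but not 1 R 6.
So F validates K, KB, KTB; S5 would additionally require R to be Euclidean. The strongest is KTB.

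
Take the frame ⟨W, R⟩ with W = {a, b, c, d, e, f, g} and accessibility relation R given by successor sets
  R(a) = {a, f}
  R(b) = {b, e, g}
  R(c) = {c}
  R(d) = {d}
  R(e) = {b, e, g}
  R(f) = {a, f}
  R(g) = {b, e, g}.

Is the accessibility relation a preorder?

Yes

Reflexive: yes — every world is R-related to itself.
Transitive: yes — every two-step R-path is closed by a direct edge.
So R is a preorder.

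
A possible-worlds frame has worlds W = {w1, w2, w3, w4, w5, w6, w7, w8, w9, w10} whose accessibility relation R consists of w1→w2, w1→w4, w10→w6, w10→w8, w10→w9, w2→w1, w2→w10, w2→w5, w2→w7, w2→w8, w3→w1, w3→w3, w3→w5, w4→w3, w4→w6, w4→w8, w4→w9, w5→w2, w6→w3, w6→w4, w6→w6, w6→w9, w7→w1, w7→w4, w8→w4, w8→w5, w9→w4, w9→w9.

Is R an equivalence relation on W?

Reflexive: no — w1 is not related to itself.
Symmetric: no — w1 R w4 but not w4 R w1.
Transitive: no — w1 R w2 and w2 R w10, but not w1 R w10.
So R is not an equivalence relation.

No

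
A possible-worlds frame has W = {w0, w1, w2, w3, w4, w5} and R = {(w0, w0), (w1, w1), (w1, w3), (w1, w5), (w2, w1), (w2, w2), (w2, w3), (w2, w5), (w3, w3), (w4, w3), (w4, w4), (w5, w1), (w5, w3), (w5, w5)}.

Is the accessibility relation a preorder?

Reflexive: yes — every world is R-related to itself.
Transitive: yes — every two-step R-path is closed by a direct edge.
So R is a preorder.

Yes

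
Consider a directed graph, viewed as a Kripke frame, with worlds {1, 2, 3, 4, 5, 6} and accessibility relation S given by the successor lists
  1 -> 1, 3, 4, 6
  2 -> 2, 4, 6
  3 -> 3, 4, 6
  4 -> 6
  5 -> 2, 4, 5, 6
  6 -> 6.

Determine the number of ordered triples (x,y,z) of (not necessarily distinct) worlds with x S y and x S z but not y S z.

Enumerating: (1,3,1), (1,4,1), (1,4,3), (1,4,4), (1,6,1), (1,6,3), (1,6,4), (2,4,2), (2,4,4), (2,6,2), (2,6,4), (3,4,3), … and 10 more.
Total: 22.

22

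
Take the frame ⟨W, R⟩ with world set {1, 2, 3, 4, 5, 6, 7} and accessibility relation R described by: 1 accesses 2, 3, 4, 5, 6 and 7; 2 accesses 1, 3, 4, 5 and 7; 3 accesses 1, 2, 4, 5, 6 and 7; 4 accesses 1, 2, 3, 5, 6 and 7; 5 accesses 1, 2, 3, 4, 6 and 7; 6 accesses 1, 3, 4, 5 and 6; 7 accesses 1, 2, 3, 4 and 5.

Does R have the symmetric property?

Symmetric: yes — every pair in R has its reverse in R.

Yes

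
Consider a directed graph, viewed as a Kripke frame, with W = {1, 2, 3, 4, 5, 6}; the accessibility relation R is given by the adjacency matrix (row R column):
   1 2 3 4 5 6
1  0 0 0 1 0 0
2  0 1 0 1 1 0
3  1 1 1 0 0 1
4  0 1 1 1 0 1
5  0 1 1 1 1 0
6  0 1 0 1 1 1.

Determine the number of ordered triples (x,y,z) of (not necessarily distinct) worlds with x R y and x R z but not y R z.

21

Enumerating: (2,4,5), (3,1,1), (3,1,2), (3,1,3), (3,1,6), (3,2,1), (3,2,3), (3,2,6), (3,6,1), (3,6,3), (4,2,3), (4,2,6), … and 9 more.
Total: 21.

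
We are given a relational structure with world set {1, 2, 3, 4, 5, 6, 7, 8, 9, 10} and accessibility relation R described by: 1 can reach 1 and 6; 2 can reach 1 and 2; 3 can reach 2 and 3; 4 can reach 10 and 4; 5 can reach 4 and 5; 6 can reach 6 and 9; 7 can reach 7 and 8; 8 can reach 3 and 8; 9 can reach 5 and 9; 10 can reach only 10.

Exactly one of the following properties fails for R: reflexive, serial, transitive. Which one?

Reflexive: yes — every world is R-related to itself.
Serial: yes — every world has a successor (e.g. 1 R 1).
Transitive: no — 1 R 6 and 6 R 9, but not 1 R 9.
Only transitive fails.

transitive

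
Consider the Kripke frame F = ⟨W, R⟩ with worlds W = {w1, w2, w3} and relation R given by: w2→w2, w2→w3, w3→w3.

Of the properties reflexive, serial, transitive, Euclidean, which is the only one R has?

transitive

Reflexive: no — w1 is not related to itself.
Serial: no — w1 has no R-successor.
Transitive: yes — every two-step R-path is closed by a direct edge.
Euclidean: no — w2 R w3 and w2 R w2, but not w3 R w2.
Only transitive holds.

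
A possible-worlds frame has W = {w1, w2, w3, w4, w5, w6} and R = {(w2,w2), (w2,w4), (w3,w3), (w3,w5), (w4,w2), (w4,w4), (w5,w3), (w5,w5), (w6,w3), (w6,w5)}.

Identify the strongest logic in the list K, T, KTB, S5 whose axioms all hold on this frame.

Reflexive (axiom T): no — w1 is not related to itself.
Symmetric (axiom B): no — w6 R w3 but not w3 R w6.
Euclidean (axiom 5): yes — any two successors of a common world are R-related.
So F validates K; T would additionally require R to be reflexive. The strongest is K.

K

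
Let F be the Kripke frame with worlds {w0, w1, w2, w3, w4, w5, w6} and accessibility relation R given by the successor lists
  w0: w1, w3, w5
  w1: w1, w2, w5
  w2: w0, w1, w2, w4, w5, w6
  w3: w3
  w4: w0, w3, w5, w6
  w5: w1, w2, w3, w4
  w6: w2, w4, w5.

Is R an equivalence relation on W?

Reflexive: no — w0 is not related to itself.
Symmetric: no — w0 R w1 but not w1 R w0.
Transitive: no — w0 R w1 and w1 R w2, but not w0 R w2.
So R is not an equivalence relation.

No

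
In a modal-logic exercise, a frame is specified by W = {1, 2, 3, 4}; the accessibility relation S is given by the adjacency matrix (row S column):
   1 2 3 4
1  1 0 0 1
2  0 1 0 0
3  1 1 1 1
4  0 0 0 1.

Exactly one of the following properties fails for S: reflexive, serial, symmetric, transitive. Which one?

symmetric

Reflexive: yes — every world is S-related to itself.
Serial: yes — every world has a successor (e.g. 1 S 1).
Symmetric: no — 1 S 4 but not 4 S 1.
Transitive: yes — every two-step S-path is closed by a direct edge.
Only symmetric fails.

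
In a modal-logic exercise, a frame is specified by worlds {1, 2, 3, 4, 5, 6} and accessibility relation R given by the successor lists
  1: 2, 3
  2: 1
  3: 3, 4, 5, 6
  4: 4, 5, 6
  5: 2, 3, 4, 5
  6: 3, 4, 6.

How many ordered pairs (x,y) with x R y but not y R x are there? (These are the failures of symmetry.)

3

Enumerating: (1,3), (3,4), (5,2).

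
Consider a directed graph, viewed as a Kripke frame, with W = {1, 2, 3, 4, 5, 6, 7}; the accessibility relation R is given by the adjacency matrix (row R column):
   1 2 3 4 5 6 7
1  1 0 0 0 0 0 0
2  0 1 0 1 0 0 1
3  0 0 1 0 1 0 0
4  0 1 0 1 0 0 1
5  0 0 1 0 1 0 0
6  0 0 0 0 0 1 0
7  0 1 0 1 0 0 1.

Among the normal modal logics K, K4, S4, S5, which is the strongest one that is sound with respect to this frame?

Transitive (axiom 4): yes — every two-step R-path is closed by a direct edge.
Reflexive (axiom T): yes — every world is R-related to itself.
Euclidean (axiom 5): yes — any two successors of a common world are R-related.
So F validates K, K4, S4, S5. The strongest is S5.

S5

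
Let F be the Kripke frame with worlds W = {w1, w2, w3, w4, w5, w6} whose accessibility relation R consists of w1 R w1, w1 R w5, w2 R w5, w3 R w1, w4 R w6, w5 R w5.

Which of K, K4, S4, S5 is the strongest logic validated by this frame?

K

Transitive (axiom 4): no — w3 R w1 and w1 R w5, but not w3 R w5.
Reflexive (axiom T): no — w2 is not related to itself.
Euclidean (axiom 5): no — w1 R w5 and w1 R w1, but not w5 R w1.
So F validates K; K4 would additionally require R to be transitive. The strongest is K.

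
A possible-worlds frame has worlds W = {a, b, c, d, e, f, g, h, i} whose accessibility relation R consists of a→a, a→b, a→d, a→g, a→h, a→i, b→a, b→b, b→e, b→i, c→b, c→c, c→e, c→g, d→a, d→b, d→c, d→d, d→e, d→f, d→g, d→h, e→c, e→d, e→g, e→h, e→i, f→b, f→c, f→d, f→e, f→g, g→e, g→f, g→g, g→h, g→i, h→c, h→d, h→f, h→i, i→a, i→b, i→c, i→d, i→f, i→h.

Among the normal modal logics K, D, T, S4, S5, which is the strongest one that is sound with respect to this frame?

Serial (axiom D): yes — every world has a successor (e.g. a R a).
Reflexive (axiom T): no — e is not related to itself.
Transitive (axiom 4): no — a R b and b R e, but not a R e.
Euclidean (axiom 5): no — a R b and a R d, but not b R d.
So F validates K, D; T would additionally require R to be reflexive. The strongest is D.

D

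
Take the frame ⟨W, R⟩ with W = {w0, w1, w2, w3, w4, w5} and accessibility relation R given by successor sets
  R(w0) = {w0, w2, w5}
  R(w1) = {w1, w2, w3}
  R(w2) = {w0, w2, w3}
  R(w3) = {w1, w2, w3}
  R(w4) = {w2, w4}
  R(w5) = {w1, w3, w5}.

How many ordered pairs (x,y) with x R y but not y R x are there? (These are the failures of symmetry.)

Enumerating: (w0,w5), (w1,w2), (w4,w2), (w5,w1), (w5,w3).

5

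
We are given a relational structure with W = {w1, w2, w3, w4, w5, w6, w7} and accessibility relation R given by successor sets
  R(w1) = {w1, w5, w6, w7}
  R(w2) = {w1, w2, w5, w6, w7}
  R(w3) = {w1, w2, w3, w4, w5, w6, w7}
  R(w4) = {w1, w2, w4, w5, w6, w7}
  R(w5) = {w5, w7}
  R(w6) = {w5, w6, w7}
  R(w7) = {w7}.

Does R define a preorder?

Yes

Reflexive: yes — every world is R-related to itself.
Transitive: yes — every two-step R-path is closed by a direct edge.
So R is a preorder.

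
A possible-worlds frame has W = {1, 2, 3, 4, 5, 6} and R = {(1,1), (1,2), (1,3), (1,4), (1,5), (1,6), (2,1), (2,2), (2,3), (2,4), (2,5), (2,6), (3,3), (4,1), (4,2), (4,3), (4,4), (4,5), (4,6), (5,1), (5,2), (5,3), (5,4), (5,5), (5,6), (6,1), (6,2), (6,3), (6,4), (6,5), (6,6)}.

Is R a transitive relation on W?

Transitive: yes — every two-step R-path is closed by a direct edge.

Yes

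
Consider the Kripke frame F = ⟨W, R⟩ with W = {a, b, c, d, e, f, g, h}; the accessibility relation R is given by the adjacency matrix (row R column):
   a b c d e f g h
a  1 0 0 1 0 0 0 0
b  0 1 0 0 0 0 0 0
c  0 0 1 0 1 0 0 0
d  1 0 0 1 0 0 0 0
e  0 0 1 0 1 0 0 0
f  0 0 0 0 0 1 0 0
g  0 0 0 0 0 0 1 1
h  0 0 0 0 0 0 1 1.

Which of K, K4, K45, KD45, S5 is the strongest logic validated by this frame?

S5

Transitive (axiom 4): yes — every two-step R-path is closed by a direct edge.
Euclidean (axiom 5): yes — any two successors of a common world are R-related.
Serial (axiom D): yes — every world has a successor (e.g. a R a).
Reflexive (axiom T): yes — every world is R-related to itself.
So F validates K, K4, K45, KD45, S5. The strongest is S5.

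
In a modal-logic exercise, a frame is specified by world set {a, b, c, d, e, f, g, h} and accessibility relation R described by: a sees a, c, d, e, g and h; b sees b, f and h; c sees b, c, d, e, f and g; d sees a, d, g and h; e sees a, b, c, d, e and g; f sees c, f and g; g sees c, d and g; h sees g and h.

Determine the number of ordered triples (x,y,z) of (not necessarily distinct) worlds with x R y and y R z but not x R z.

Enumerating: (a,c,b), (a,c,f), (a,e,b), (b,f,c), (b,f,g), (b,h,g), (c,b,h), (c,d,a), (c,d,h), (c,e,a), (d,a,c), (d,a,e), … and 17 more.
Total: 29.

29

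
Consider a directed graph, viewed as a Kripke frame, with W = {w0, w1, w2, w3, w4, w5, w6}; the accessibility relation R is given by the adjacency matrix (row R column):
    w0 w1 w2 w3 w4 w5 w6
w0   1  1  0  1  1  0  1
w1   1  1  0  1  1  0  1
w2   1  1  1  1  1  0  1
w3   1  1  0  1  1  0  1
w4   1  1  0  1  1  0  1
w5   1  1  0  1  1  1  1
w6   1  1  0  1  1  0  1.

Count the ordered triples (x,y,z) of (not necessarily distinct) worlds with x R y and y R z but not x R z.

R is transitive; there are no such tuples.

0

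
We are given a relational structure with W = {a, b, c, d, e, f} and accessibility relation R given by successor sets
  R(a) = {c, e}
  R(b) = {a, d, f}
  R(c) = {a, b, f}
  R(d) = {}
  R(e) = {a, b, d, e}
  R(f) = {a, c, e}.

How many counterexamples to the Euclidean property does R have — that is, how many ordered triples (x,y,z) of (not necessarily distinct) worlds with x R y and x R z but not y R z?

30

Enumerating: (a,c,c), (a,c,e), (a,e,c), (b,a,a), (b,a,d), (b,a,f), (b,d,a), (b,d,d), (b,d,f), (b,f,d), (b,f,f), (c,a,a), … and 18 more.
Total: 30.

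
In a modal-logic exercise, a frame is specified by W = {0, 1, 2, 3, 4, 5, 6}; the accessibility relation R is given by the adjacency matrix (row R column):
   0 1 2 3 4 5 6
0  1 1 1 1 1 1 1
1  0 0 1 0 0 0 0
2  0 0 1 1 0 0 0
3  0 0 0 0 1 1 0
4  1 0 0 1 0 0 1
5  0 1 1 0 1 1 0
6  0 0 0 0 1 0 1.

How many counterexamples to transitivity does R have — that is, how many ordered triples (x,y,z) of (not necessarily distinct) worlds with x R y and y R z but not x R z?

Enumerating: (1,2,3), (2,3,4), (2,3,5), (3,4,0), (3,4,3), (3,4,6), (3,5,1), (3,5,2), (4,0,1), (4,0,2), (4,0,4), (4,0,5), … and 9 more.
Total: 21.

21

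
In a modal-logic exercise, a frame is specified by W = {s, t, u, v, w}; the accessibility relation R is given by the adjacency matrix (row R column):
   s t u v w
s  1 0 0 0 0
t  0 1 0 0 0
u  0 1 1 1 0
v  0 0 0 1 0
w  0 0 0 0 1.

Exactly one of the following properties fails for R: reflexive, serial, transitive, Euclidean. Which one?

Euclidean

Reflexive: yes — every world is R-related to itself.
Serial: yes — every world has a successor (e.g. s R s).
Transitive: yes — every two-step R-path is closed by a direct edge.
Euclidean: no — u R t and u R v, but not t R v.
Only Euclidean fails.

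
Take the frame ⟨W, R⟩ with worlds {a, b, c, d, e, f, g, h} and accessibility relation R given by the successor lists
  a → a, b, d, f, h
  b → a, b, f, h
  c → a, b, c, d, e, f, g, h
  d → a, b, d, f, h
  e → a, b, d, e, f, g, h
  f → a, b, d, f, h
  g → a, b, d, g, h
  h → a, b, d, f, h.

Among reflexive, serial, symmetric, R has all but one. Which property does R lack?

Reflexive: yes — every world is R-related to itself.
Serial: yes — every world has a successor (e.g. a R a).
Symmetric: no — c R a but not a R c.
Only symmetric fails.

symmetric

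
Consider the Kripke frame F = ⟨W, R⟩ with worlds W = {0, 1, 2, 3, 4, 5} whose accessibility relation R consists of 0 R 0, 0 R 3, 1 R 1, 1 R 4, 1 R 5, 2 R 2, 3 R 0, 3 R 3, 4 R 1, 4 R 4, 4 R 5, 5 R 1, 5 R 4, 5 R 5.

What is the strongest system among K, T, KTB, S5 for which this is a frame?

S5

Reflexive (axiom T): yes — every world is R-related to itself.
Symmetric (axiom B): yes — every pair in R has its reverse in R.
Euclidean (axiom 5): yes — any two successors of a common world are R-related.
So F validates K, T, KTB, S5. The strongest is S5.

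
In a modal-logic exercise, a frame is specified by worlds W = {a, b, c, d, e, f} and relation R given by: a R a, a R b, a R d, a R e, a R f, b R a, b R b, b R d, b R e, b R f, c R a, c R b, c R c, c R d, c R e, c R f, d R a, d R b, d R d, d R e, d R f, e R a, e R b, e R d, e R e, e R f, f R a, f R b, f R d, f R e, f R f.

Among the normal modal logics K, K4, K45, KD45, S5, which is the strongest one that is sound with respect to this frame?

Transitive (axiom 4): yes — every two-step R-path is closed by a direct edge.
Euclidean (axiom 5): no — c R a and c R c, but not a R c.
Serial (axiom D): yes — every world has a successor (e.g. a R a).
Reflexive (axiom T): yes — every world is R-related to itself.
So F validates K, K4; K45 would additionally require R to be Euclidean. The strongest is K4.

K4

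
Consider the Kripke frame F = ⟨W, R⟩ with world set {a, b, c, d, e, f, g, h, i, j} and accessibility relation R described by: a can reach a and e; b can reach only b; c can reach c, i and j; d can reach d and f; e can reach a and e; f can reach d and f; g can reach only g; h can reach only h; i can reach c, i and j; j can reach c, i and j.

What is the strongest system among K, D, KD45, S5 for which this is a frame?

Serial (axiom D): yes — every world has a successor (e.g. a R a).
Euclidean (axiom 5): yes — any two successors of a common world are R-related.
Transitive (axiom 4): yes — every two-step R-path is closed by a direct edge.
Reflexive (axiom T): yes — every world is R-related to itself.
So F validates K, D, KD45, S5. The strongest is S5.

S5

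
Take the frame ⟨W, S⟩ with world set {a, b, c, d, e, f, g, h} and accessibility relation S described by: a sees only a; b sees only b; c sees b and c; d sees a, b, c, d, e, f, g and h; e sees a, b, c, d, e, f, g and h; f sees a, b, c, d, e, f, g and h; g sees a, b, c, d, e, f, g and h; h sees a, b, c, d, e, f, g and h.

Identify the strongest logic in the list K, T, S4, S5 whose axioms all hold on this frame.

Reflexive (axiom T): yes — every world is S-related to itself.
Transitive (axiom 4): yes — every two-step S-path is closed by a direct edge.
Euclidean (axiom 5): no — d S a and d S b, but not a S b.
So F validates K, T, S4; S5 would additionally require S to be Euclidean. The strongest is S4.

S4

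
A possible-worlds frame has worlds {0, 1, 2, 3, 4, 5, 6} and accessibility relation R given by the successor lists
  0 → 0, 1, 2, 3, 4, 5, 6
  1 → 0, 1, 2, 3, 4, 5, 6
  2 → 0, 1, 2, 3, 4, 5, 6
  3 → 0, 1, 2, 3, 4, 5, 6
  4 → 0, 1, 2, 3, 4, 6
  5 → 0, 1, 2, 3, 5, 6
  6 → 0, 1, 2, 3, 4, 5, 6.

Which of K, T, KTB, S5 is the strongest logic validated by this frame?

Reflexive (axiom T): yes — every world is R-related to itself.
Symmetric (axiom B): yes — every pair in R has its reverse in R.
Euclidean (axiom 5): no — 0 R 4 and 0 R 5, but not 4 R 5.
So F validates K, T, KTB; S5 would additionally require R to be Euclidean. The strongest is KTB.

KTB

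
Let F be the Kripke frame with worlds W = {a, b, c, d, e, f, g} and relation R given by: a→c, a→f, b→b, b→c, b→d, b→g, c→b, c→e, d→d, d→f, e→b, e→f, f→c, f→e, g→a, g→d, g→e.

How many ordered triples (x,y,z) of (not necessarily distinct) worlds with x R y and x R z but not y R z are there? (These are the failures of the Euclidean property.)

Enumerating: (a,c,c), (a,c,f), (a,f,f), (b,c,c), (b,c,d), (b,c,g), (b,d,b), (b,d,c), (b,d,g), (b,g,b), (b,g,c), (b,g,g), … and 18 more.
Total: 30.

30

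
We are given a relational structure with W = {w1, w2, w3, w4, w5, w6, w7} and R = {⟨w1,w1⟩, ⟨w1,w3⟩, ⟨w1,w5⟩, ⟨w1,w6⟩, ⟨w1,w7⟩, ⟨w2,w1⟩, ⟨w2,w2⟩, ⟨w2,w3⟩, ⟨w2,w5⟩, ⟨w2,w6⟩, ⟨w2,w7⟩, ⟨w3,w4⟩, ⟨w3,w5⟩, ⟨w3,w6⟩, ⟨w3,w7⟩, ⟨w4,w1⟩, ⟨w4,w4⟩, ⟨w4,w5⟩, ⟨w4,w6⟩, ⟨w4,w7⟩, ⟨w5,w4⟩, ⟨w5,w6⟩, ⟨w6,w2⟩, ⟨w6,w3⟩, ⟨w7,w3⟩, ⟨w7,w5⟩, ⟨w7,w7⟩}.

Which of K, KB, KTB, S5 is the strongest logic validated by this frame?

Symmetric (axiom B): no — w1 R w3 but not w3 R w1.
Reflexive (axiom T): no — w3 is not related to itself.
Euclidean (axiom 5): no — w1 R w5 and w1 R w3, but not w5 R w3.
So F validates K; KB would additionally require R to be symmetric. The strongest is K.

K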